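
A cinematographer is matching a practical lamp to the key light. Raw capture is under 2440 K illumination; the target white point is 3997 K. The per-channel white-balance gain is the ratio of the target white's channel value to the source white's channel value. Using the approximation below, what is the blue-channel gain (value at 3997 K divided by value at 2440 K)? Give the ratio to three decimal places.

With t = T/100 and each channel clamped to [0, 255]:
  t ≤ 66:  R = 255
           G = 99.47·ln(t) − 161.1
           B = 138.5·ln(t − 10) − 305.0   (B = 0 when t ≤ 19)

2.576

At 2440 K (t = 24.4):
  B = 138.5·ln(24.4 − 10) − 305.0 = 138.5·ln 14.4 − 305.0 = 138.5·2.6672 − 305.0 = 64.411.
At 3997 K (t = 39.97):
  B = 138.5·ln(39.97 − 10) − 305.0 = 138.5·ln 29.97 − 305.0 = 138.5·3.4002 − 305.0 = 165.927.
Gain = 165.927 / 64.411 = 2.5761 → 2.576.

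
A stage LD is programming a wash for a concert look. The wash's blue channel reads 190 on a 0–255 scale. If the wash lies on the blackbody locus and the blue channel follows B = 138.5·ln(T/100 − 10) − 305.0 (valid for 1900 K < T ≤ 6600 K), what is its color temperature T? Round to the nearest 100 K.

4600 K

ln(t − 10) = (190 + 305.0) / 138.5 = 3.5740.
t − 10 = e^3.5740 = 35.659, so t = 45.659.
T = 100·t = 4566 K → 4600 K to the nearest 100 K.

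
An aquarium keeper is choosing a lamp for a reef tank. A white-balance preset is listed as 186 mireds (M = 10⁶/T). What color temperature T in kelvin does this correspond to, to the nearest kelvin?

5376 K

T = 10⁶ / 186 = 5376.34 K → 5376 K.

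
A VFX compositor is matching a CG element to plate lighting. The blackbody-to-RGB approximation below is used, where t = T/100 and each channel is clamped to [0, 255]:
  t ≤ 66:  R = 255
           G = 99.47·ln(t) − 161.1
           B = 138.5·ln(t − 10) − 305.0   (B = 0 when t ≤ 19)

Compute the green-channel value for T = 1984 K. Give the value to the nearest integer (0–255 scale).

t = 1984/100 = 19.84; the t ≤ 66 branch applies.
G = 99.47·ln 19.84 − 161.1 = 99.47·2.9877 − 161.1 = 136.087.
Rounded: 136.

136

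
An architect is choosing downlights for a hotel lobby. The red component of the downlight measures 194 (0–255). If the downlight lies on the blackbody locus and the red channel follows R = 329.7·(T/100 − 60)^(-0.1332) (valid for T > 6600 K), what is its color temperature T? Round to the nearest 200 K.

(t − 60)^(-0.1332) = 194/329.7 = 0.58841.
t − 60 = 0.58841^(1/-0.1332) = 0.58841^(-7.508) = 53.593, so t = 113.593.
T = 100·t = 11359 K → 11400 K to the nearest 200 K.

11400 K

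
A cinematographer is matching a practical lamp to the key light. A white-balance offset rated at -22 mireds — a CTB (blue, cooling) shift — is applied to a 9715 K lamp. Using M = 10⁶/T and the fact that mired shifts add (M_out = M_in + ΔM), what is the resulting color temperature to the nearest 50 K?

M_in = 10⁶/9715 = 102.93 mireds.
M_out = 102.93 + (-22) = 80.93 mireds.
T_out = 10⁶/80.93 = 12355.8 K → 12350 K.

12350 K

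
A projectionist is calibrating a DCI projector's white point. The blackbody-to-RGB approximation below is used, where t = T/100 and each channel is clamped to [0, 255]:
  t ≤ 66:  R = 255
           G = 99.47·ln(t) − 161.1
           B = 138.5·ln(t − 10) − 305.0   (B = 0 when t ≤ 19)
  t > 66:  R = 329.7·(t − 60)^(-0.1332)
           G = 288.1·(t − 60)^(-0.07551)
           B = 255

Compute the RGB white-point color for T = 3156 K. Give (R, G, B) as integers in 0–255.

(255, 182, 120)

t = 3156/100 = 31.56; the t ≤ 66 branch applies.
R = 255 by definition for t ≤ 66.
G = 99.47·ln 31.56 − 161.1 = 99.47·3.4519 − 161.1 = 182.260.
B = 138.5·ln(31.56 − 10) − 305.0 = 138.5·ln 21.56 − 305.0 = 138.5·3.0708 − 305.0 = 120.311.
Rounded: (255, 182, 120).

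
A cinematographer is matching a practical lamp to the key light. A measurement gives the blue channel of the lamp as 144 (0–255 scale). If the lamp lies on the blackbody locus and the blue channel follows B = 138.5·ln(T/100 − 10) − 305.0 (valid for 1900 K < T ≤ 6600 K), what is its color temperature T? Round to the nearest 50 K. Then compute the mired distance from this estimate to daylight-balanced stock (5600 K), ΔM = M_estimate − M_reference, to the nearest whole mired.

+103 mireds

ln(t − 10) = (144 + 305.0) / 138.5 = 3.2419.
t − 10 = e^3.2419 = 25.582, so t = 35.582.
T = 100·t = 3558 K → 3550 K to the nearest 50 K.
M_estimate = 10⁶/3550 = 281.69; M_reference = 10⁶/5600 = 178.57.
ΔM = 281.69 − 178.57 = 103.12 → +103 mireds.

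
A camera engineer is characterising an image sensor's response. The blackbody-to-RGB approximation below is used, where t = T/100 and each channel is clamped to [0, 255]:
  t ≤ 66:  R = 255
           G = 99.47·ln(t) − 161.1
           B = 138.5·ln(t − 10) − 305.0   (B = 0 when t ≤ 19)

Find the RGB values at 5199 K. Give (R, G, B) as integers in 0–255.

(255, 232, 213)

t = 5199/100 = 51.99; the t ≤ 66 branch applies.
R = 255 by definition for t ≤ 66.
G = 99.47·ln 51.99 − 161.1 = 99.47·3.9511 − 161.1 = 231.911.
B = 138.5·ln(51.99 − 10) − 305.0 = 138.5·ln 41.99 − 305.0 = 138.5·3.7374 − 305.0 = 212.634.
Rounded: (255, 232, 213).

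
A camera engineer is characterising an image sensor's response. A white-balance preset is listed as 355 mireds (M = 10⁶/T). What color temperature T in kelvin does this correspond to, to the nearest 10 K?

T = 10⁶ / 355 = 2816.90 K → 2820 K.

2820 K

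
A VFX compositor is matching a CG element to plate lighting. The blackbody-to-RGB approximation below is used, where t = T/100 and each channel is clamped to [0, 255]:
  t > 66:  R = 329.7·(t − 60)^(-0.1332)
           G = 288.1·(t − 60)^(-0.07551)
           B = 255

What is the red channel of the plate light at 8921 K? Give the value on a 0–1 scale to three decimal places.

t = 8921/100 = 89.21; the t > 66 branch applies.
R = 329.7·(89.21 − 60)^(-0.1332) = 329.7·29.21^(-0.1332) = 329.7·0.63796 = 210.334.
On a 0–1 scale: 210.334/255 = 0.8248 → 0.825.

0.825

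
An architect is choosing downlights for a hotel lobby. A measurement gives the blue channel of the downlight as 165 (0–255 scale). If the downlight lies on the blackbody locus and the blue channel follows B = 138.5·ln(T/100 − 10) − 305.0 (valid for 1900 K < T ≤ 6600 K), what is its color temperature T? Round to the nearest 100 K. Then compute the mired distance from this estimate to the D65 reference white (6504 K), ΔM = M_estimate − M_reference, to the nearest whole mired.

ln(t − 10) = (165 + 305.0) / 138.5 = 3.3935.
t − 10 = e^3.3935 = 29.770, so t = 39.770.
T = 100·t = 3977 K → 4000 K to the nearest 100 K.
M_estimate = 10⁶/4000 = 250.00; M_reference = 10⁶/6504 = 153.75.
ΔM = 250.00 − 153.75 = 96.25 → +96 mireds.

+96 mireds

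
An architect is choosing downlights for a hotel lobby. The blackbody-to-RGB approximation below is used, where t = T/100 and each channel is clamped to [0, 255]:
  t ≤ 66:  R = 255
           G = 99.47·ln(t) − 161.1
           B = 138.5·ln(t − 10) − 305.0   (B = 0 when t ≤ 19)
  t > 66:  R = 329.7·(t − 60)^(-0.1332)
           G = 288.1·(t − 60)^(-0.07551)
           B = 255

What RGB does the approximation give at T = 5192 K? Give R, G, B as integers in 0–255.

t = 5192/100 = 51.92; the t ≤ 66 branch applies.
R = 255 by definition for t ≤ 66.
G = 99.47·ln 51.92 − 161.1 = 99.47·3.9497 − 161.1 = 231.777.
B = 138.5·ln(51.92 − 10) − 305.0 = 138.5·ln 41.92 − 305.0 = 138.5·3.7358 − 305.0 = 212.403.
Rounded: (255, 232, 212).

R=255, G=232, B=212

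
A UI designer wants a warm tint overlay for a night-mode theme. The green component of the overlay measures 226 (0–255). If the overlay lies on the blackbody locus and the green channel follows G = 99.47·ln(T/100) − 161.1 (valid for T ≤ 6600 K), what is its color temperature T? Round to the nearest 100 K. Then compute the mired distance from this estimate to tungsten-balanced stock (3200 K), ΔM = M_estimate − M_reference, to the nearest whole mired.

ln t = (226 + 161.1) / 99.47 = 3.8916.
t = e^3.8916 = 48.990.
T = 100·t = 4899 K → 4900 K to the nearest 100 K.
M_estimate = 10⁶/4900 = 204.08; M_reference = 10⁶/3200 = 312.50.
ΔM = 204.08 − 312.50 = -108.42 → -108 mireds.

-108 mireds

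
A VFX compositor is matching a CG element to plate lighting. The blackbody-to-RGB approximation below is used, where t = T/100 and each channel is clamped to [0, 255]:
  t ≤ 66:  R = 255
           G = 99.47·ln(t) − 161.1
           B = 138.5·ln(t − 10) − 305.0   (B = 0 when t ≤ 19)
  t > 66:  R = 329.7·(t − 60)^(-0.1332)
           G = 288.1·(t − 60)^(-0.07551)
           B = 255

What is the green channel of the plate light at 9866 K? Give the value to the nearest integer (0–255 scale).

t = 9866/100 = 98.66; the t > 66 branch applies.
G = 288.1·(98.66 − 60)^(-0.07551) = 288.1·38.66^(-0.07551) = 288.1·0.75883 = 218.620.
Rounded: 219.

219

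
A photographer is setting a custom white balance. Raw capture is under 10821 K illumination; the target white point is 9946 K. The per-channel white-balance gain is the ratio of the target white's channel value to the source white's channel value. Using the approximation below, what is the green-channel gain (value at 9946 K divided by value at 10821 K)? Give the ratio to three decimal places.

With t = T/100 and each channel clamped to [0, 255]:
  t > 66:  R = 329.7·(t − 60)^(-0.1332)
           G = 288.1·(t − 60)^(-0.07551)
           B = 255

1.015

At 10821 K (t = 108.21):
  G = 288.1·(108.21 − 60)^(-0.07551) = 288.1·48.21^(-0.07551) = 288.1·0.74629 = 215.006.
At 9946 K (t = 99.46):
  G = 288.1·(99.46 − 60)^(-0.07551) = 288.1·39.46^(-0.07551) = 288.1·0.75766 = 218.282.
Gain = 218.282 / 215.006 = 1.0152 → 1.015.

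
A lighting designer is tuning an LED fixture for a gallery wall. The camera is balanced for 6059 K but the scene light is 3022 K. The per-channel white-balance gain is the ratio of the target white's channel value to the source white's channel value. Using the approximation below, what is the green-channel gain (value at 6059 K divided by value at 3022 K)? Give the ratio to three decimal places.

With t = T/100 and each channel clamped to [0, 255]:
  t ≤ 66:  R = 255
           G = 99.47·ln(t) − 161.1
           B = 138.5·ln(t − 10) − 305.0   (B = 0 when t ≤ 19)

At 3022 K (t = 30.22):
  G = 99.47·ln 30.22 − 161.1 = 99.47·3.4085 − 161.1 = 177.944.
At 6059 K (t = 60.59):
  G = 99.47·ln 60.59 − 161.1 = 99.47·4.1041 − 161.1 = 247.138.
Gain = 247.138 / 177.944 = 1.3889 → 1.389.

1.389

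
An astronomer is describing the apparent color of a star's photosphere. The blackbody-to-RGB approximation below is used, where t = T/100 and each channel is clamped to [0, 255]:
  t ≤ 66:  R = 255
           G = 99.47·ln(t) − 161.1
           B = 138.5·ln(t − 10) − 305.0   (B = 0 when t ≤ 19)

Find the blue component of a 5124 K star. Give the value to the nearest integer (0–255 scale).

t = 5124/100 = 51.24; the t ≤ 66 branch applies.
B = 138.5·ln(51.24 − 10) − 305.0 = 138.5·ln 41.24 − 305.0 = 138.5·3.7194 − 305.0 = 210.138.
Rounded: 210.

210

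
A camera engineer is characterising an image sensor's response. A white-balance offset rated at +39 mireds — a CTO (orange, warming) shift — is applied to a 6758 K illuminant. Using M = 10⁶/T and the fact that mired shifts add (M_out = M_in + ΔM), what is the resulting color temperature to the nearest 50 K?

M_in = 10⁶/6758 = 147.97 mireds.
M_out = 147.97 + (+39) = 186.97 mireds.
T_out = 10⁶/186.97 = 5348.4 K → 5350 K.

5350 K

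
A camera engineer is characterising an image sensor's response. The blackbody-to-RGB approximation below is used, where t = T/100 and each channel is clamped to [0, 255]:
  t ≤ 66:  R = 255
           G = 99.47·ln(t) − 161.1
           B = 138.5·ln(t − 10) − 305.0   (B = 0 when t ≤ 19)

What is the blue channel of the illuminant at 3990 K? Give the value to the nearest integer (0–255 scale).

166

t = 3990/100 = 39.9; the t ≤ 66 branch applies.
B = 138.5·ln(39.9 − 10) − 305.0 = 138.5·ln 29.9 − 305.0 = 138.5·3.3979 − 305.0 = 165.603.
Rounded: 166.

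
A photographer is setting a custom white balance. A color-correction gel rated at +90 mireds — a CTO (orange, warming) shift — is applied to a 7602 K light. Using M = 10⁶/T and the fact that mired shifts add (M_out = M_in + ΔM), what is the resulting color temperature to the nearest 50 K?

4500 K

M_in = 10⁶/7602 = 131.54 mireds.
M_out = 131.54 + (+90) = 221.54 mireds.
T_out = 10⁶/221.54 = 4513.8 K → 4500 K.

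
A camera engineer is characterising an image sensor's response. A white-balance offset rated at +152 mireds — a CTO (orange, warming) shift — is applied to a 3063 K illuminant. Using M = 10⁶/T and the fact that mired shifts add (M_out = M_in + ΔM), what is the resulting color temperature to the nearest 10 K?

M_in = 10⁶/3063 = 326.48 mireds.
M_out = 326.48 + (+152) = 478.48 mireds.
T_out = 10⁶/478.48 = 2090.0 K → 2090 K.

2090 K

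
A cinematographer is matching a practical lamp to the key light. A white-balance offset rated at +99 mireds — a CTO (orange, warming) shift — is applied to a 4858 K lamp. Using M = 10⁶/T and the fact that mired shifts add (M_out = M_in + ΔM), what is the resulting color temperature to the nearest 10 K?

3280 K

M_in = 10⁶/4858 = 205.85 mireds.
M_out = 205.85 + (+99) = 304.85 mireds.
T_out = 10⁶/304.85 = 3280.3 K → 3280 K.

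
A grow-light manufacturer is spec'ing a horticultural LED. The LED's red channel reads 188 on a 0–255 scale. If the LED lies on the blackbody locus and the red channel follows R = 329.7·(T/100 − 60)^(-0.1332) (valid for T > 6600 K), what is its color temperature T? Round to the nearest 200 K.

12800 K

(t − 60)^(-0.1332) = 188/329.7 = 0.57022.
t − 60 = 0.57022^(1/-0.1332) = 0.57022^(-7.508) = 67.848, so t = 127.848.
T = 100·t = 12785 K → 12800 K to the nearest 200 K.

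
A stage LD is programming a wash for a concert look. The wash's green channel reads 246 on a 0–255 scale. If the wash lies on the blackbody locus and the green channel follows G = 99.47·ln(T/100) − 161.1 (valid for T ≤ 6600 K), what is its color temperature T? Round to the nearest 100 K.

6000 K

ln t = (246 + 161.1) / 99.47 = 4.0927.
t = e^4.0927 = 59.901.
T = 100·t = 5990 K → 6000 K to the nearest 100 K.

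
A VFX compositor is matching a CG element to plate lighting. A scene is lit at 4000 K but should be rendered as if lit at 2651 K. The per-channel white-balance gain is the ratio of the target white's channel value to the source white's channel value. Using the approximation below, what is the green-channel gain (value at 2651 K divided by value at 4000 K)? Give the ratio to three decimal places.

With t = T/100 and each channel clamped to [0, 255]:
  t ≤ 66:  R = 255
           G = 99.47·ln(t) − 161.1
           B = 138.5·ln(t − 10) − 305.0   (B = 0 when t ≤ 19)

At 4000 K (t = 40):
  G = 99.47·ln 40 − 161.1 = 99.47·3.6889 − 161.1 = 205.833.
At 2651 K (t = 26.51):
  G = 99.47·ln 26.51 − 161.1 = 99.47·3.2775 − 161.1 = 164.915.
Gain = 164.915 / 205.833 = 0.8012 → 0.801.

0.801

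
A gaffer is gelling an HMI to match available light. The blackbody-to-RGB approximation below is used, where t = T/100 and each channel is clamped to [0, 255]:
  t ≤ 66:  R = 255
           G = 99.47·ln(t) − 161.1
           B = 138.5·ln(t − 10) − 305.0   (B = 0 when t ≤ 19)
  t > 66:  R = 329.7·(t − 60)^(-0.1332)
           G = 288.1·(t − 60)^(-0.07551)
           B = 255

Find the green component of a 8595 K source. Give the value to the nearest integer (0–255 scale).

225

t = 8595/100 = 85.95; the t > 66 branch applies.
G = 288.1·(85.95 − 60)^(-0.07551) = 288.1·25.95^(-0.07551) = 288.1·0.78202 = 225.300.
Rounded: 225.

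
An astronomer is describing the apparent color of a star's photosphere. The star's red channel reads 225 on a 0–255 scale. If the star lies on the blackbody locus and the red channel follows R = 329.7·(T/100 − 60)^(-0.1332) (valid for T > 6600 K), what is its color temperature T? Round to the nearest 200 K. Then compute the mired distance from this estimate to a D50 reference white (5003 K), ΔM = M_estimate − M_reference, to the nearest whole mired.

(t − 60)^(-0.1332) = 225/329.7 = 0.68244.
t − 60 = 0.68244^(1/-0.1332) = 0.68244^(-7.508) = 17.610, so t = 77.610.
T = 100·t = 7761 K → 7800 K to the nearest 200 K.
M_estimate = 10⁶/7800 = 128.21; M_reference = 10⁶/5003 = 199.88.
ΔM = 128.21 − 199.88 = -71.67 → -72 mireds.

-72 mireds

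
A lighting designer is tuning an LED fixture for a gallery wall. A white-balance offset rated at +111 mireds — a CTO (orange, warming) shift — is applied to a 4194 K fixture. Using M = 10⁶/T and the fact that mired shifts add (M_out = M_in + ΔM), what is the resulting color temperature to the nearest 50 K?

2850 K

M_in = 10⁶/4194 = 238.44 mireds.
M_out = 238.44 + (+111) = 349.44 mireds.
T_out = 10⁶/349.44 = 2861.8 K → 2850 K.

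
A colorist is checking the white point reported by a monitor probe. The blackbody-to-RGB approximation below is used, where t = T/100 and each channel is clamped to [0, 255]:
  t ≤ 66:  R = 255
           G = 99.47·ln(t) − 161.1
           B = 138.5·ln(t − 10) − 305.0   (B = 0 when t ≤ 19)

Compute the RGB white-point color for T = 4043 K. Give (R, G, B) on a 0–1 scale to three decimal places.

(1.000, 0.811, 0.659)

t = 4043/100 = 40.43; the t ≤ 66 branch applies.
R = 255 by definition for t ≤ 66.
G = 99.47·ln 40.43 − 161.1 = 99.47·3.6996 − 161.1 = 206.896.
B = 138.5·ln(40.43 − 10) − 305.0 = 138.5·ln 30.43 − 305.0 = 138.5·3.4154 − 305.0 = 168.037.
Dividing each by 255: (1.0000, 0.8114, 0.6590) → (1.000, 0.811, 0.659).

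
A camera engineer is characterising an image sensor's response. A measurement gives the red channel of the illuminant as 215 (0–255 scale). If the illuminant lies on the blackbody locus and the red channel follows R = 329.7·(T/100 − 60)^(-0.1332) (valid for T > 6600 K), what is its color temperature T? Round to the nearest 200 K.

8400 K

(t − 60)^(-0.1332) = 215/329.7 = 0.65211.
t − 60 = 0.65211^(1/-0.1332) = 0.65211^(-7.508) = 24.774, so t = 84.774.
T = 100·t = 8477 K → 8400 K to the nearest 200 K.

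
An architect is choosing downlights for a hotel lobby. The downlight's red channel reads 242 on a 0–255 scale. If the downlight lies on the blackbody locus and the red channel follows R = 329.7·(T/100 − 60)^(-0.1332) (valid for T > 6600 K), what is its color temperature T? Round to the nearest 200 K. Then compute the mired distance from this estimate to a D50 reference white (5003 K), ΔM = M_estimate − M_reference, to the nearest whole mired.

(t − 60)^(-0.1332) = 242/329.7 = 0.73400.
t − 60 = 0.73400^(1/-0.1332) = 0.73400^(-7.508) = 10.193, so t = 70.193.
T = 100·t = 7019 K → 7000 K to the nearest 200 K.
M_estimate = 10⁶/7000 = 142.86; M_reference = 10⁶/5003 = 199.88.
ΔM = 142.86 − 199.88 = -57.02 → -57 mireds.

-57 mireds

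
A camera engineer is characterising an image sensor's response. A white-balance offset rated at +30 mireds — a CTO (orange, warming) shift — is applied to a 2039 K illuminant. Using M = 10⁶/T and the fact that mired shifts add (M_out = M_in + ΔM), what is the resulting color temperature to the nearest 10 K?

1920 K

M_in = 10⁶/2039 = 490.44 mireds.
M_out = 490.44 + (+30) = 520.44 mireds.
T_out = 10⁶/520.44 = 1921.5 K → 1920 K.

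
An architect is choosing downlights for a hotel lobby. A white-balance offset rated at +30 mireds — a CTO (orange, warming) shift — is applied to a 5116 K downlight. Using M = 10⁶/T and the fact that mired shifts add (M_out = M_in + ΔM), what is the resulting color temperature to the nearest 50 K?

4450 K

M_in = 10⁶/5116 = 195.47 mireds.
M_out = 195.47 + (+30) = 225.47 mireds.
T_out = 10⁶/225.47 = 4435.3 K → 4450 K.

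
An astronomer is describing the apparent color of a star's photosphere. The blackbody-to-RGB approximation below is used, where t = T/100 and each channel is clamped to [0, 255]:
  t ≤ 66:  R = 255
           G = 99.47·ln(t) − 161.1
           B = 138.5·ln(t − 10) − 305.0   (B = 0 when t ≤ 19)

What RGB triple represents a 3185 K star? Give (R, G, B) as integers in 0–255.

(255, 183, 122)

t = 3185/100 = 31.85; the t ≤ 66 branch applies.
R = 255 by definition for t ≤ 66.
G = 99.47·ln 31.85 − 161.1 = 99.47·3.4610 − 161.1 = 183.169.
B = 138.5·ln(31.85 − 10) − 305.0 = 138.5·ln 21.85 − 305.0 = 138.5·3.0842 − 305.0 = 122.162.
Rounded: (255, 183, 122).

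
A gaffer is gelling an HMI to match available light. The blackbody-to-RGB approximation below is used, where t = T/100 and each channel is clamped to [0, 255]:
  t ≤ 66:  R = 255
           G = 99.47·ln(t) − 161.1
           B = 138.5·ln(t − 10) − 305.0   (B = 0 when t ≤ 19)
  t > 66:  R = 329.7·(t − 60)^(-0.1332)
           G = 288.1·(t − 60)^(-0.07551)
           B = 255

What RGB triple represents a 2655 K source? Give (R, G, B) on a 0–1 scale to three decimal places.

t = 2655/100 = 26.55; the t ≤ 66 branch applies.
R = 255 by definition for t ≤ 66.
G = 99.47·ln 26.55 − 161.1 = 99.47·3.2790 − 161.1 = 165.065.
B = 138.5·ln(26.55 − 10) − 305.0 = 138.5·ln 16.55 − 305.0 = 138.5·2.8064 − 305.0 = 83.684.
Dividing each by 255: (1.0000, 0.6473, 0.3282) → (1.000, 0.647, 0.328).

(1.000, 0.647, 0.328)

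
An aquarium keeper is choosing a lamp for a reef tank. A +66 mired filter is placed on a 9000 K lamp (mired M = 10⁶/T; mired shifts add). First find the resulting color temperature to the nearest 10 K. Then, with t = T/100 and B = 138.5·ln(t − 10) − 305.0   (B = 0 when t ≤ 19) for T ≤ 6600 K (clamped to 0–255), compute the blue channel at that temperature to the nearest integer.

227

M_in = 10⁶/9000 = 111.11; M_out = 111.11 + (+66) = 177.11.
T_out = 10⁶/177.11 = 5646.2 K → 5650 K; t = 56.5.
B = 138.5·ln(56.5 − 10) − 305.0 = 138.5·ln 46.5 − 305.0 = 138.5·3.8395 − 305.0 = 226.764.
Rounded: 227.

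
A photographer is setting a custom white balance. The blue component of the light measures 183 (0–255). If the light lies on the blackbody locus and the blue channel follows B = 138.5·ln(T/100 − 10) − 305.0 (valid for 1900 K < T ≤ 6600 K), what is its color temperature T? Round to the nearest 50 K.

ln(t − 10) = (183 + 305.0) / 138.5 = 3.5235.
t − 10 = e^3.5235 = 33.902, so t = 43.902.
T = 100·t = 4390 K → 4400 K to the nearest 50 K.

4400 K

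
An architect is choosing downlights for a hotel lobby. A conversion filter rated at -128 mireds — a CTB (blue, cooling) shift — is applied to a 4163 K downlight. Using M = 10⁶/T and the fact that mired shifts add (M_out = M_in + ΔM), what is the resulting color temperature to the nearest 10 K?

8910 K

M_in = 10⁶/4163 = 240.21 mireds.
M_out = 240.21 + (-128) = 112.21 mireds.
T_out = 10⁶/112.21 = 8911.8 K → 8910 K.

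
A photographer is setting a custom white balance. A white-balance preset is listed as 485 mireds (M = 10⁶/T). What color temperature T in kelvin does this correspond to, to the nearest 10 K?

2060 K

T = 10⁶ / 485 = 2061.86 K → 2060 K.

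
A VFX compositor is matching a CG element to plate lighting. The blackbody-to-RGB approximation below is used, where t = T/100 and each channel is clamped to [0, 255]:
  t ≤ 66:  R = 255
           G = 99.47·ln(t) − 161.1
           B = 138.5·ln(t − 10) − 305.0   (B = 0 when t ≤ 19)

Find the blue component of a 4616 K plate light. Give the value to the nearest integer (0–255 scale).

t = 4616/100 = 46.16; the t ≤ 66 branch applies.
B = 138.5·ln(46.16 − 10) − 305.0 = 138.5·ln 36.16 − 305.0 = 138.5·3.5880 − 305.0 = 191.932.
Rounded: 192.

192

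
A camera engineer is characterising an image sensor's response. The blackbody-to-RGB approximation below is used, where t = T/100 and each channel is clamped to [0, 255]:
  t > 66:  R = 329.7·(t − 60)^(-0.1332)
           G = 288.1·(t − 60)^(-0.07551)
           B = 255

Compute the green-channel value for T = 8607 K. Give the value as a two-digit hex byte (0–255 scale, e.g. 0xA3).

t = 8607/100 = 86.07; the t > 66 branch applies.
G = 288.1·(86.07 − 60)^(-0.07551) = 288.1·26.07^(-0.07551) = 288.1·0.78175 = 225.222.
Rounded: 225; in hex, 0xE1.

0xE1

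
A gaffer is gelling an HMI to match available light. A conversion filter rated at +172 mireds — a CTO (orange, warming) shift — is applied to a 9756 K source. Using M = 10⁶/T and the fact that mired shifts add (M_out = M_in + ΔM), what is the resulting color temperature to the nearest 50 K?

M_in = 10⁶/9756 = 102.50 mireds.
M_out = 102.50 + (+172) = 274.50 mireds.
T_out = 10⁶/274.50 = 3643.0 K → 3650 K.

3650 K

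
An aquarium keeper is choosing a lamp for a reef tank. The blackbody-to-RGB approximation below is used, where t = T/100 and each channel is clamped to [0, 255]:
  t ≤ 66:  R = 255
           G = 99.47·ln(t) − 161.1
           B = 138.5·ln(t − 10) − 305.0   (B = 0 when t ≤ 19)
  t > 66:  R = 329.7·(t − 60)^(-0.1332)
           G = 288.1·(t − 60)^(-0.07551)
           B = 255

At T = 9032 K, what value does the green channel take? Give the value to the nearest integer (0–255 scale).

t = 9032/100 = 90.32; the t > 66 branch applies.
G = 288.1·(90.32 − 60)^(-0.07551) = 288.1·30.32^(-0.07551) = 288.1·0.77288 = 222.668.
Rounded: 223.

223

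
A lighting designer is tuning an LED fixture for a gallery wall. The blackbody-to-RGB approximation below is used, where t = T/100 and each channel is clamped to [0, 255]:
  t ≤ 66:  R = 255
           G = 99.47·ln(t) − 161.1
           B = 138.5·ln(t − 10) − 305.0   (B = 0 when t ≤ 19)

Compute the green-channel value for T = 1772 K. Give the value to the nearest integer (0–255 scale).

125

t = 1772/100 = 17.72; the t ≤ 66 branch applies.
G = 99.47·ln 17.72 − 161.1 = 99.47·2.8747 − 161.1 = 124.846.
Rounded: 125.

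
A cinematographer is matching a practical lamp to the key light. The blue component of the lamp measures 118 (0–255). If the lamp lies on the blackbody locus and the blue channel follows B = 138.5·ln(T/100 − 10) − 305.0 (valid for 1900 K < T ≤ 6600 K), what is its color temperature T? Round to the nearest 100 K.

ln(t − 10) = (118 + 305.0) / 138.5 = 3.0542.
t − 10 = e^3.0542 = 21.203, so t = 31.203.
T = 100·t = 3120 K → 3100 K to the nearest 100 K.

3100 K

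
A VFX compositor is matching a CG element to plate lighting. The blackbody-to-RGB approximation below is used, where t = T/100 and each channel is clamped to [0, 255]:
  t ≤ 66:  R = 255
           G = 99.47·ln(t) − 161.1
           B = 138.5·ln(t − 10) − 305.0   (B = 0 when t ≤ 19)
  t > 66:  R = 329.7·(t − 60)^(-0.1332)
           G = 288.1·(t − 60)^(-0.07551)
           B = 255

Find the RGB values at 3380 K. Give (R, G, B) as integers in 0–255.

(255, 189, 134)

t = 3380/100 = 33.8; the t ≤ 66 branch applies.
R = 255 by definition for t ≤ 66.
G = 99.47·ln 33.8 − 161.1 = 99.47·3.5205 − 161.1 = 189.080.
B = 138.5·ln(33.8 − 10) − 305.0 = 138.5·ln 23.8 − 305.0 = 138.5·3.1697 − 305.0 = 134.001.
Rounded: (255, 189, 134).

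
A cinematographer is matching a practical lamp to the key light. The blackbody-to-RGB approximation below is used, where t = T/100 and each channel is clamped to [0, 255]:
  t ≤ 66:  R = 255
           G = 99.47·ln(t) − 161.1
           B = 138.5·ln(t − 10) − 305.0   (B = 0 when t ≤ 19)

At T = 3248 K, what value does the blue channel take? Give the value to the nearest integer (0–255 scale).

t = 3248/100 = 32.48; the t ≤ 66 branch applies.
B = 138.5·ln(32.48 − 10) − 305.0 = 138.5·ln 22.48 − 305.0 = 138.5·3.1126 − 305.0 = 126.099.
Rounded: 126.

126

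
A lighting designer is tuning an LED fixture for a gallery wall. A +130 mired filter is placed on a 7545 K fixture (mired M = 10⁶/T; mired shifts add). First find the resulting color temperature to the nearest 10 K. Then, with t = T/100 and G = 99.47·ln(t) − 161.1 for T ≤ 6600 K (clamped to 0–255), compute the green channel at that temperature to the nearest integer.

M_in = 10⁶/7545 = 132.54; M_out = 132.54 + (+130) = 262.54.
T_out = 10⁶/262.54 = 3809.0 K → 3810 K; t = 38.1.
G = 99.47·ln 38.1 − 161.1 = 99.47·3.6402 − 161.1 = 200.992.
Rounded: 201.

201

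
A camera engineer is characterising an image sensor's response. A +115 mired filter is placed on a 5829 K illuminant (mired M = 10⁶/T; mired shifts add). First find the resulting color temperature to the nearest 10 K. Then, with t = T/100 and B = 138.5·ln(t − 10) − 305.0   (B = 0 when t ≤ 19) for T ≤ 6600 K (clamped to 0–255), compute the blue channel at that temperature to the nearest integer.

140

M_in = 10⁶/5829 = 171.56; M_out = 171.56 + (+115) = 286.56.
T_out = 10⁶/286.56 = 3489.7 K → 3490 K; t = 34.9.
B = 138.5·ln(34.9 − 10) − 305.0 = 138.5·ln 24.9 − 305.0 = 138.5·3.2149 − 305.0 = 140.259.
Rounded: 140.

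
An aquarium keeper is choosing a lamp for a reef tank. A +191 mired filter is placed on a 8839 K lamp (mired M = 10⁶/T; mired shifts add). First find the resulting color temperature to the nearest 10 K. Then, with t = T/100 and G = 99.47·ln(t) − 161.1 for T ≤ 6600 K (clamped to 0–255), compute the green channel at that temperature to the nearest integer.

186

M_in = 10⁶/8839 = 113.13; M_out = 113.13 + (+191) = 304.13.
T_out = 10⁶/304.13 = 3288.0 K → 3290 K; t = 32.9.
G = 99.47·ln 32.9 − 161.1 = 99.47·3.4935 − 161.1 = 186.396.
Rounded: 186.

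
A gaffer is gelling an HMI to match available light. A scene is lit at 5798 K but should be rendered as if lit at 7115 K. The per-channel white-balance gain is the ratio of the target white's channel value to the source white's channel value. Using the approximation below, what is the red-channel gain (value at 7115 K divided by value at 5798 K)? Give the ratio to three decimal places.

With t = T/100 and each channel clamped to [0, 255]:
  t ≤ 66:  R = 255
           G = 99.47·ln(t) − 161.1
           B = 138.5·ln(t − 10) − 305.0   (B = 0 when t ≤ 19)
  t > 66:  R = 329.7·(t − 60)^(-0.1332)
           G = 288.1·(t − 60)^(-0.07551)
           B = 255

0.938

At 5798 K (t = 57.98):
  R = 255 by definition for t ≤ 66.
At 7115 K (t = 71.15):
  R = 329.7·(71.15 − 60)^(-0.1332) = 329.7·11.15^(-0.1332) = 329.7·0.72528 = 239.123.
Gain = 239.123 / 255.000 = 0.9377 → 0.938.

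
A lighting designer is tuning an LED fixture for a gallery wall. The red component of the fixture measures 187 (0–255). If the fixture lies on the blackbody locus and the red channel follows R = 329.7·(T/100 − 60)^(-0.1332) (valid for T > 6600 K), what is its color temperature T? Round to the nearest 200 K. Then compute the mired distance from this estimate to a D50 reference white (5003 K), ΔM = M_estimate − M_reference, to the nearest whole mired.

-123 mireds

(t − 60)^(-0.1332) = 187/329.7 = 0.56718.
t − 60 = 0.56718^(1/-0.1332) = 0.56718^(-7.508) = 70.620, so t = 130.620.
T = 100·t = 13062 K → 13000 K to the nearest 200 K.
M_estimate = 10⁶/13000 = 76.92; M_reference = 10⁶/5003 = 199.88.
ΔM = 76.92 − 199.88 = -122.96 → -123 mireds.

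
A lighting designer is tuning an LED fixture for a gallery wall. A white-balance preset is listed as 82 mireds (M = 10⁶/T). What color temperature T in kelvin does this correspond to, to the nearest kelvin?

T = 10⁶ / 82 = 12195.12 K → 12195 K.

12195 K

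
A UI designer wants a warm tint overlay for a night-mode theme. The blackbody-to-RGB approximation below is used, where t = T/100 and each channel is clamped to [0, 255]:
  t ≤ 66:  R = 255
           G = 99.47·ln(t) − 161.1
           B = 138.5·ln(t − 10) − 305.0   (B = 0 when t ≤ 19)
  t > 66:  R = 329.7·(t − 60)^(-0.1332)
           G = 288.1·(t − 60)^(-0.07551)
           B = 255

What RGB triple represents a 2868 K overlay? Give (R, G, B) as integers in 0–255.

(255, 173, 100)

t = 2868/100 = 28.68; the t ≤ 66 branch applies.
R = 255 by definition for t ≤ 66.
G = 99.47·ln 28.68 − 161.1 = 99.47·3.3562 − 161.1 = 172.741.
B = 138.5·ln(28.68 − 10) − 305.0 = 138.5·ln 18.68 − 305.0 = 138.5·2.9275 − 305.0 = 100.452.
Rounded: (255, 173, 100).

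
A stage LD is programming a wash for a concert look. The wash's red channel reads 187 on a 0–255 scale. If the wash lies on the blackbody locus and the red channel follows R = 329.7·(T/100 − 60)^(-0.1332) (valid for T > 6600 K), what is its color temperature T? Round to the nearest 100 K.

(t − 60)^(-0.1332) = 187/329.7 = 0.56718.
t − 60 = 0.56718^(1/-0.1332) = 0.56718^(-7.508) = 70.620, so t = 130.620.
T = 100·t = 13062 K → 13100 K to the nearest 100 K.

13100 K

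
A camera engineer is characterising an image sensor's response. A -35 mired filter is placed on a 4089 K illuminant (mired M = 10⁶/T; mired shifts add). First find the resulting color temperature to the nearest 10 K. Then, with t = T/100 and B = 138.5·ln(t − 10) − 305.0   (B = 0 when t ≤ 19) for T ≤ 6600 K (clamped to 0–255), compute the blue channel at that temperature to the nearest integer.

M_in = 10⁶/4089 = 244.56; M_out = 244.56 + (-35) = 209.56.
T_out = 10⁶/209.56 = 4771.9 K → 4770 K; t = 47.7.
B = 138.5·ln(47.7 − 10) − 305.0 = 138.5·ln 37.7 − 305.0 = 138.5·3.6297 − 305.0 = 197.708.
Rounded: 198.

198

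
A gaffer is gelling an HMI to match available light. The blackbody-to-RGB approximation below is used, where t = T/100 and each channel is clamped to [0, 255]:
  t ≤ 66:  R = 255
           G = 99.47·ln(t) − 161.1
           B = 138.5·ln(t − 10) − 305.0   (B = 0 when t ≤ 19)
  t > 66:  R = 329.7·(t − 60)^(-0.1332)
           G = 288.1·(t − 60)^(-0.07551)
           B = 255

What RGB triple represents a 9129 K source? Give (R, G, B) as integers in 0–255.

t = 9129/100 = 91.29; the t > 66 branch applies.
R = 329.7·(91.29 − 60)^(-0.1332) = 329.7·31.29^(-0.1332) = 329.7·0.63214 = 208.416.
G = 288.1·(91.29 − 60)^(-0.07551) = 288.1·31.29^(-0.07551) = 288.1·0.77105 = 222.139.
B = 255 by definition for t > 66.
Rounded: (208, 222, 255).

(208, 222, 255)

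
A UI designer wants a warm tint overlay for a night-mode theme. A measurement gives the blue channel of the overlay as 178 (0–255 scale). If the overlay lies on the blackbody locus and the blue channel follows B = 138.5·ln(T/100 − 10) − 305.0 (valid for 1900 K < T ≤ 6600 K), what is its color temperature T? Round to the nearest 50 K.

ln(t − 10) = (178 + 305.0) / 138.5 = 3.4874.
t − 10 = e^3.4874 = 32.700, so t = 42.700.
T = 100·t = 4270 K → 4250 K to the nearest 50 K.

4250 K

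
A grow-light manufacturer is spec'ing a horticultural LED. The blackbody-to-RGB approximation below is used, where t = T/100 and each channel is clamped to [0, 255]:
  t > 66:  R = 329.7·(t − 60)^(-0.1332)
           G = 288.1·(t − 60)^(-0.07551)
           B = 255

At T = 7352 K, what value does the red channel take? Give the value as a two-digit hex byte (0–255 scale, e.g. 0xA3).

t = 7352/100 = 73.52; the t > 66 branch applies.
R = 329.7·(73.52 − 60)^(-0.1332) = 329.7·13.52^(-0.1332) = 329.7·0.70689 = 233.063.
Rounded: 233; in hex, 0xE9.

0xE9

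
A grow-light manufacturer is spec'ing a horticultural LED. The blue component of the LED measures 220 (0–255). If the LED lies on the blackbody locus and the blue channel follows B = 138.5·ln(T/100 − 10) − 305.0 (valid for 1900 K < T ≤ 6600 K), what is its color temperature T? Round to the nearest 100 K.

ln(t − 10) = (220 + 305.0) / 138.5 = 3.7906.
t − 10 = e^3.7906 = 44.284, so t = 54.284.
T = 100·t = 5428 K → 5400 K to the nearest 100 K.

5400 K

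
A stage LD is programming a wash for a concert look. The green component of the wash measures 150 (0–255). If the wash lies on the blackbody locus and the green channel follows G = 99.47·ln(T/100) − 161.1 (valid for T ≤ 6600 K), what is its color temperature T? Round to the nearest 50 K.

ln t = (150 + 161.1) / 99.47 = 3.1276.
t = e^3.1276 = 22.819.
T = 100·t = 2282 K → 2300 K to the nearest 50 K.

2300 K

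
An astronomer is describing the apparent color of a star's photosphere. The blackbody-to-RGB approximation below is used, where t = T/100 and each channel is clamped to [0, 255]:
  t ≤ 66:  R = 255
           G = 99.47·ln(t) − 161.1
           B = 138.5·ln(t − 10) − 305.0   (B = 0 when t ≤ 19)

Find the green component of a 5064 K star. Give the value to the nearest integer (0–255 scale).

t = 5064/100 = 50.64; the t ≤ 66 branch applies.
G = 99.47·ln 50.64 − 161.1 = 99.47·3.9247 − 161.1 = 229.294.
Rounded: 229.

229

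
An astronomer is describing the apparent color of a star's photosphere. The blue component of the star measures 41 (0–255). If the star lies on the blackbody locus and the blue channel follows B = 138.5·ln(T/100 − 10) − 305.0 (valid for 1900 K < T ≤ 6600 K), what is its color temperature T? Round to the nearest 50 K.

2200 K

ln(t − 10) = (41 + 305.0) / 138.5 = 2.4982.
t − 10 = e^2.4982 = 12.161, so t = 22.161.
T = 100·t = 2216 K → 2200 K to the nearest 50 K.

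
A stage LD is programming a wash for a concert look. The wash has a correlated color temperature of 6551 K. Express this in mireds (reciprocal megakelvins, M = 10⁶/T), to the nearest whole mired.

M = 10⁶ / 6551 = 152.648 → 153 mireds.

153 mireds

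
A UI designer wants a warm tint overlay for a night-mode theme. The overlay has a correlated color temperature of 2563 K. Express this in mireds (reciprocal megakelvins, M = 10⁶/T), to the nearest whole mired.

390 mireds

M = 10⁶ / 2563 = 390.168 → 390 mireds.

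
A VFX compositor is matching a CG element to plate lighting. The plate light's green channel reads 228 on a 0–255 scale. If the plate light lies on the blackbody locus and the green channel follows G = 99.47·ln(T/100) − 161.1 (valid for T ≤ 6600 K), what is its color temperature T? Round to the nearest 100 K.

ln t = (228 + 161.1) / 99.47 = 3.9117.
t = e^3.9117 = 49.985.
T = 100·t = 4999 K → 5000 K to the nearest 100 K.

5000 K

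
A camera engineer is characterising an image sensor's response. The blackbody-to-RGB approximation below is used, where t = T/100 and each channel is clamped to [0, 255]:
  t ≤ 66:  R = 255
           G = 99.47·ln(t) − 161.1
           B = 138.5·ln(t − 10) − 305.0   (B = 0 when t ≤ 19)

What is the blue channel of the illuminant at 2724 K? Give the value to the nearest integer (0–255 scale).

t = 2724/100 = 27.24; the t ≤ 66 branch applies.
B = 138.5·ln(27.24 − 10) − 305.0 = 138.5·ln 17.24 − 305.0 = 138.5·2.8472 − 305.0 = 89.342.
Rounded: 89.

89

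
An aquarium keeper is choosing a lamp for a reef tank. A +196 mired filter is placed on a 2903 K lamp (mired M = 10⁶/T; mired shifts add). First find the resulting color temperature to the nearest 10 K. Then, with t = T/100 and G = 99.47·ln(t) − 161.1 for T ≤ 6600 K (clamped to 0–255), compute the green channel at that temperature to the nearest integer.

129

M_in = 10⁶/2903 = 344.47; M_out = 344.47 + (+196) = 540.47.
T_out = 10⁶/540.47 = 1850.2 K → 1850 K; t = 18.5.
G = 99.47·ln 18.5 − 161.1 = 99.47·2.9178 − 161.1 = 129.131.
Rounded: 129.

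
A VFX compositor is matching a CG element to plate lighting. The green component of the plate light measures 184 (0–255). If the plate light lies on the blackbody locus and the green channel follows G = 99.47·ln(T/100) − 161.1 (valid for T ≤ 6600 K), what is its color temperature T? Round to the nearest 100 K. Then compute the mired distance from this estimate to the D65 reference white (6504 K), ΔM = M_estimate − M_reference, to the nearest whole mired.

+159 mireds

ln t = (184 + 161.1) / 99.47 = 3.4694.
t = e^3.4694 = 32.117.
T = 100·t = 3212 K → 3200 K to the nearest 100 K.
M_estimate = 10⁶/3200 = 312.50; M_reference = 10⁶/6504 = 153.75.
ΔM = 312.50 − 153.75 = 158.75 → +159 mireds.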